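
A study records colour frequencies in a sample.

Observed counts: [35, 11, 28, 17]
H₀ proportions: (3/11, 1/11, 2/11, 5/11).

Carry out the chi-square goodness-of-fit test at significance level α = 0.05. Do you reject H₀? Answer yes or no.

n = 91; E_i = n·p_i = [24.82, 8.27, 16.55, 41.36]
χ² = (35−24.82)²/24.82 + (11−8.27)²/8.27 + (28−16.55)²/16.55 + (17−41.36)²/41.36 = 27.3568
df = 3
p-value (upper-tail) = 0.00000
At α=0.05: p < α → reject H₀

reject H₀: yes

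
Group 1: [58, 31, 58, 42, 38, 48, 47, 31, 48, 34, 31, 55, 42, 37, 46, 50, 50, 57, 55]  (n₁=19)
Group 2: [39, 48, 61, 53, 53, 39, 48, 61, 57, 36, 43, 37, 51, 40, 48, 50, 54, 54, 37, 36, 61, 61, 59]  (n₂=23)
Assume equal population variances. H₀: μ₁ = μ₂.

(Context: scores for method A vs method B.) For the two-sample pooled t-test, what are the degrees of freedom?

degrees of freedom = 40

df = n₁ + n₂ − 2 = 19 + 23 − 2 = 40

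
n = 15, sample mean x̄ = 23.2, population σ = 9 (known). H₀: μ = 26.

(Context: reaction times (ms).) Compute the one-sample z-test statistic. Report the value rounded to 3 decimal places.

test statistic = -1.205

SE = σ/√n = 9/√15 = 2.3238
z = (x̄−μ₀)/SE = (23.2−26)/2.3238 = -1.2049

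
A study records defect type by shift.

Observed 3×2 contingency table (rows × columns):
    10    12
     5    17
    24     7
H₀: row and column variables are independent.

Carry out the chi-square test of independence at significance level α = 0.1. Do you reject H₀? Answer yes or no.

Row totals [22, 22, 31], col totals [39, 36], n=75
χ² = (10−11.44)²/11.44 + (12−10.56)²/10.56 + (5−11.44)²/11.44 + (17−10.56)²/10.56 + (24−16.12)²/16.12 + (7−14.88)²/14.88 = 15.9554
df = 2
p-value (upper-tail) = 0.00034
At α=0.1: p < α → reject H₀

reject H₀: yes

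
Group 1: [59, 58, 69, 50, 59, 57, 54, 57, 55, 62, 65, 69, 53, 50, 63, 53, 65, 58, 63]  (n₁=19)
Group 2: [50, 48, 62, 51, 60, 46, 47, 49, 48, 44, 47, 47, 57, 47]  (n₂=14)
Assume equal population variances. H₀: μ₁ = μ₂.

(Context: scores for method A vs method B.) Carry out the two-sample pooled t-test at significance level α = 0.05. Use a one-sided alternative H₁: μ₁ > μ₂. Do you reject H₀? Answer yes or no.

reject H₀: yes

x̄₁=58.895, s₁=5.763, n₁=19
x̄₂=50.214, s₂=5.480, n₂=14
s_p² = [18·5.763² + 13·5.480²]/31 = 31.8757
SE = √(s_p²·(1/19+1/14)) = 1.9886
t = (58.895−50.214)/1.9886 = 4.3651
df = 31
p-value (one-sided, H₁ greater) = 0.00007
At α=0.05: p < α → reject H₀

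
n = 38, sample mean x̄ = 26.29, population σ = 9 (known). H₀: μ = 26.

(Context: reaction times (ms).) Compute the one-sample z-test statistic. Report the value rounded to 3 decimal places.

SE = σ/√n = 9/√38 = 1.4600
z = (x̄−μ₀)/SE = (26.29−26)/1.4600 = 0.1986

test statistic = 0.199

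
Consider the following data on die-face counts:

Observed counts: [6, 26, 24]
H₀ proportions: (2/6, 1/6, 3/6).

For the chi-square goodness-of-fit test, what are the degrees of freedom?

df = k − 1 = 3 − 1 = 2

degrees of freedom = 2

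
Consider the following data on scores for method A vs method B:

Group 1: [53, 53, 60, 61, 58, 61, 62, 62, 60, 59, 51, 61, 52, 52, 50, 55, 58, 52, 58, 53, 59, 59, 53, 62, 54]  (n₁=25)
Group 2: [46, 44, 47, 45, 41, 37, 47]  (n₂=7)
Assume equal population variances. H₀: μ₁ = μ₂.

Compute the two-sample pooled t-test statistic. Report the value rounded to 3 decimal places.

test statistic = 7.584

x̄₁=56.720, s₁=4.037, n₁=25
x̄₂=43.857, s₂=3.671, n₂=7
s_p² = [24·4.037² + 6·3.671²]/30 = 15.7299
SE = √(s_p²·(1/25+1/7)) = 1.6960
t = (56.720−43.857)/1.6960 = 7.5844
df = 30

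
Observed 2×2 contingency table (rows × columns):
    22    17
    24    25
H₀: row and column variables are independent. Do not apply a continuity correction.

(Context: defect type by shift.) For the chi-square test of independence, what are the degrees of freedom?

df = (r−1)(c−1) = (2−1)·(2−1) = 1

degrees of freedom = 1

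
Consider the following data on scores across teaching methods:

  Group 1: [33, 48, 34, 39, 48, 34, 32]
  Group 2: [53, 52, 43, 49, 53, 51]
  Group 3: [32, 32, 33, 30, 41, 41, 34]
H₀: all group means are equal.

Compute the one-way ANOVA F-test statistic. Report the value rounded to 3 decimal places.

Group means [38.29, 50.17, 34.71], grand mean 40.600
SSB = Σnᵢ(x̄ᵢ−x̄)² = 829.110; SSW = ΣΣ(x−x̄ᵢ)² = 485.690
MSB = 829.110/2 = 414.5548; MSW = 485.690/17 = 28.5700
F = MSB/MSW = 14.5101
df = (2, 17)

test statistic = 14.510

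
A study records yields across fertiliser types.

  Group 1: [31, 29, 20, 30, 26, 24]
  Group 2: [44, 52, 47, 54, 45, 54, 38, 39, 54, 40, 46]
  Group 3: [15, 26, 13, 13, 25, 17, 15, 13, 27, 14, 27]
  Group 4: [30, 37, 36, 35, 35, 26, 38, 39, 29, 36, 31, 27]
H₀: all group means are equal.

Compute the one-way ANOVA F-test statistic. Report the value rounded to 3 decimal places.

test statistic = 50.929

Group means [26.67, 46.64, 18.64, 33.25], grand mean 31.925
SSB = Σnᵢ(x̄ᵢ−x̄)² = 4510.101; SSW = ΣΣ(x−x̄ᵢ)² = 1062.674
MSB = 4510.101/3 = 1503.3669; MSW = 1062.674/36 = 29.5187
F = MSB/MSW = 50.9293
df = (3, 36)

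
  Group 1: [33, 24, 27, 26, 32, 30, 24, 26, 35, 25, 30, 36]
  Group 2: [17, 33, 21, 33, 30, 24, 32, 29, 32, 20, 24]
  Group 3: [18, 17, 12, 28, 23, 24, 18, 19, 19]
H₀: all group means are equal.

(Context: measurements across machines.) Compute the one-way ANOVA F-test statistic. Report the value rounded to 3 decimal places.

Group means [29.00, 26.82, 19.78], grand mean 25.656
SSB = Σnᵢ(x̄ᵢ−x̄)² = 460.027; SSW = ΣΣ(x−x̄ᵢ)² = 709.192
MSB = 460.027/2 = 230.0134; MSW = 709.192/29 = 24.4549
F = MSB/MSW = 9.4056
df = (2, 29)

test statistic = 9.406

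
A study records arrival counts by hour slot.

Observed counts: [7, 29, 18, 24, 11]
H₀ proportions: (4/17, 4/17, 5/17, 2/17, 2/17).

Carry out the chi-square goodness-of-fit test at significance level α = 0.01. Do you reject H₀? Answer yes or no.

n = 89; E_i = n·p_i = [20.94, 20.94, 26.18, 10.47, 10.47]
χ² = (7−20.94)²/20.94 + (29−20.94)²/20.94 + (18−26.18)²/26.18 + (24−10.47)²/10.47 + (11−10.47)²/10.47 = 32.4449
df = 4
p-value (upper-tail) = 0.00000
At α=0.01: p < α → reject H₀

reject H₀: yes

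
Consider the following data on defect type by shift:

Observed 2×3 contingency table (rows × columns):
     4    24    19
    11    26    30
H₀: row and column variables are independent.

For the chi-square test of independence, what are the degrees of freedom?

df = (r−1)(c−1) = (2−1)·(3−1) = 2

degrees of freedom = 2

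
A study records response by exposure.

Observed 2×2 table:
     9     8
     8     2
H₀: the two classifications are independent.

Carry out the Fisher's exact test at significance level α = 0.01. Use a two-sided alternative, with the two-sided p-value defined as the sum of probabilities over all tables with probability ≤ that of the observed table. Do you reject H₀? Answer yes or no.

reject H₀: no

Margins: r₁=17, r₂=10, c₁=17, c₂=10, n=27
p_obs = C(17,9)·C(10,8)/C(27,17); sum pmf over tables with pmf ≤ p_obs
p-value (two-sided) = 0.23046
At α=0.01: p ≥ α → fail to reject H₀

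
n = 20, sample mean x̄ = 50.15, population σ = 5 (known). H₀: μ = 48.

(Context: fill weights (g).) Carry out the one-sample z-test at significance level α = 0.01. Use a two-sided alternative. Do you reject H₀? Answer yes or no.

SE = σ/√n = 5/√20 = 1.1180
z = (x̄−μ₀)/SE = (50.15−48)/1.1180 = 1.9230
p-value (two-sided) = 0.05448
At α=0.01: p ≥ α → fail to reject H₀

reject H₀: no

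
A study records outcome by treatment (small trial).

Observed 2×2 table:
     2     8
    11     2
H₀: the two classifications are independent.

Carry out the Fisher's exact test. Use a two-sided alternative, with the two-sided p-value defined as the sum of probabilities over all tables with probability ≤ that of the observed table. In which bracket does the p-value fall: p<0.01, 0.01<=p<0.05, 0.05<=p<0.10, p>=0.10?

p-value bracket: p<0.01

Margins: r₁=10, r₂=13, c₁=13, c₂=10, n=23
p_obs = C(10,2)·C(13,11)/C(23,13); sum pmf over tables with pmf ≤ p_obs
p-value (two-sided) = 0.00343
→ bracket: p<0.01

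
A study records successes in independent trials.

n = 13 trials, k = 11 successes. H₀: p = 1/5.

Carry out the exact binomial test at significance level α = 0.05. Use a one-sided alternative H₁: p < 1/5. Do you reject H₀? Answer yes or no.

Exact binomial: n=13, k=11, p₀=1/5=0.2000
P(X≤11) from Σ C(n,i)·p₀^i·(1−p₀)^(n−i)
p-value (one-sided, H₁ less) = 1.00000
At α=0.05: p ≥ α → fail to reject H₀

reject H₀: no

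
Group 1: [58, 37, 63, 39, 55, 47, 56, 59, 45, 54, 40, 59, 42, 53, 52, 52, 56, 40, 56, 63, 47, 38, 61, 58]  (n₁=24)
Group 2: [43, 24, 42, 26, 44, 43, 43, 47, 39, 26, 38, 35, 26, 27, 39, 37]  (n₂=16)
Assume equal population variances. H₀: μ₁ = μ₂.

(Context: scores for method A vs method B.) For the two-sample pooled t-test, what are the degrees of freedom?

df = n₁ + n₂ − 2 = 24 + 16 − 2 = 38

degrees of freedom = 38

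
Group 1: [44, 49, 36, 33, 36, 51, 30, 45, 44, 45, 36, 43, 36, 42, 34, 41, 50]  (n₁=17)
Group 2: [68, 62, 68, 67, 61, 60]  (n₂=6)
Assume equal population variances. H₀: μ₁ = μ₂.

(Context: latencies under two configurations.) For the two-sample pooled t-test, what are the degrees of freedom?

df = n₁ + n₂ − 2 = 17 + 6 − 2 = 21

degrees of freedom = 21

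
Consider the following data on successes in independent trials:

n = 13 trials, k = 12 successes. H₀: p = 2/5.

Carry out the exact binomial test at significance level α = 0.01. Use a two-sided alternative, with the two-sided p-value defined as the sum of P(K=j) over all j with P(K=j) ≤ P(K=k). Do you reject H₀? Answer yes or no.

Exact binomial: n=13, k=12, p₀=2/5=0.4000
P(X=j) = C(n,j)·p₀^j·(1−p₀)^(n−j); p = Σ P(X=j) over j with P(X=j) ≤ P(X=12)
p-value (two-sided) = 0.00014
At α=0.01: p < α → reject H₀

reject H₀: yes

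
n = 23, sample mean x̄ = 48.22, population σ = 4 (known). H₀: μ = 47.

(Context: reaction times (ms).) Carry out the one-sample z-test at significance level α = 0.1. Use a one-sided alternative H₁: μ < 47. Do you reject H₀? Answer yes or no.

reject H₀: no

SE = σ/√n = 4/√23 = 0.8341
z = (x̄−μ₀)/SE = (48.22−47)/0.8341 = 1.4627
p-value (one-sided, H₁ less) = 0.92823
At α=0.1: p ≥ α → fail to reject H₀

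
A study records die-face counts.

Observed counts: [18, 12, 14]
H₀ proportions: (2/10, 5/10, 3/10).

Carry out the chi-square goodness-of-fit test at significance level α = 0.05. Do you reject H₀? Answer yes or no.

n = 44; E_i = n·p_i = [8.80, 22.00, 13.20]
χ² = (18−8.80)²/8.80 + (12−22.00)²/22.00 + (14−13.20)²/13.20 = 14.2121
df = 2
p-value (upper-tail) = 0.00082
At α=0.05: p < α → reject H₀

reject H₀: yes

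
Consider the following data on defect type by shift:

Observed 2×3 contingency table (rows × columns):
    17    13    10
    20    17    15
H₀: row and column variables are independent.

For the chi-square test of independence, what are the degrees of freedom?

df = (r−1)(c−1) = (2−1)·(3−1) = 2

degrees of freedom = 2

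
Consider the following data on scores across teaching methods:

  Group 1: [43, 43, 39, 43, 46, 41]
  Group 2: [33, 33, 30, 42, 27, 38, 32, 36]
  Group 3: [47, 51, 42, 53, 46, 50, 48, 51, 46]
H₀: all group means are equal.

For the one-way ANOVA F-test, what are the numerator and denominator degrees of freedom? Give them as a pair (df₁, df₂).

degrees of freedom = [2, 20]

k = 3 groups, N = 23 total
df = (k−1, N−k) = (3−1, 23−3) = (2, 20)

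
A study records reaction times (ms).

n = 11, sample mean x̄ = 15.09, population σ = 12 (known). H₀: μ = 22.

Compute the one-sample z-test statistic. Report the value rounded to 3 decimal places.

SE = σ/√n = 12/√11 = 3.6181
z = (x̄−μ₀)/SE = (15.09−22)/3.6181 = -1.9098

test statistic = -1.910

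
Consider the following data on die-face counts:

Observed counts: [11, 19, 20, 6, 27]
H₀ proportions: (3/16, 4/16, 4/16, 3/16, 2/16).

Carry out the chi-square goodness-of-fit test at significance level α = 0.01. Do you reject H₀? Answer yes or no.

reject H₀: yes

n = 83; E_i = n·p_i = [15.56, 20.75, 20.75, 15.56, 10.38]
χ² = (11−15.56)²/15.56 + (19−20.75)²/20.75 + (20−20.75)²/20.75 + (6−15.56)²/15.56 + (27−10.38)²/10.38 = 34.0281
df = 4
p-value (upper-tail) = 0.00000
At α=0.01: p < α → reject H₀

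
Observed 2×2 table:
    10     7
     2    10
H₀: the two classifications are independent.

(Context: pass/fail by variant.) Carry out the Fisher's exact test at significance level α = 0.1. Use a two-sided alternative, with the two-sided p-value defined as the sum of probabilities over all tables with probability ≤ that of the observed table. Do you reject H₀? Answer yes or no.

Margins: r₁=17, r₂=12, c₁=12, c₂=17, n=29
p_obs = C(17,10)·C(12,2)/C(29,12); sum pmf over tables with pmf ≤ p_obs
p-value (two-sided) = 0.05348
At α=0.1: p < α → reject H₀

reject H₀: yes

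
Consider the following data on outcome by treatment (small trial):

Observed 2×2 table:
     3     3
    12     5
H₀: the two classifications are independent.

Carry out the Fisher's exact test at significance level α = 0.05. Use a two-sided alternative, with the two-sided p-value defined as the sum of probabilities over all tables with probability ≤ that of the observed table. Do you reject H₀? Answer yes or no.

Margins: r₁=6, r₂=17, c₁=15, c₂=8, n=23
p_obs = C(6,3)·C(17,12)/C(23,15); sum pmf over tables with pmf ≤ p_obs
p-value (two-sided) = 0.62139
At α=0.05: p ≥ α → fail to reject H₀

reject H₀: no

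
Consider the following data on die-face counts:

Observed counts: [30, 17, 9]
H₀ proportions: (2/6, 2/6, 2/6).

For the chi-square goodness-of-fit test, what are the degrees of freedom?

df = k − 1 = 3 − 1 = 2

degrees of freedom = 2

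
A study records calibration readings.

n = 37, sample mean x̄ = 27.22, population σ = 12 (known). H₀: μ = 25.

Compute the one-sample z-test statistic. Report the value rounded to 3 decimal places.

test statistic = 1.125

SE = σ/√n = 12/√37 = 1.9728
z = (x̄−μ₀)/SE = (27.22−25)/1.9728 = 1.1253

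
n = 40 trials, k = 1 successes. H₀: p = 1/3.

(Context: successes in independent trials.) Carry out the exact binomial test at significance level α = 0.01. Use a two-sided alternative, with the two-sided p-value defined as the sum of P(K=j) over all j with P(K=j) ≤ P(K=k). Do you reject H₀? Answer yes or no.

reject H₀: yes

Exact binomial: n=40, k=1, p₀=1/3=0.3333
P(X=j) = C(n,j)·p₀^j·(1−p₀)^(n−j); p = Σ P(X=j) over j with P(X=j) ≤ P(X=1)
p-value (two-sided) = 0.00000
At α=0.01: p < α → reject H₀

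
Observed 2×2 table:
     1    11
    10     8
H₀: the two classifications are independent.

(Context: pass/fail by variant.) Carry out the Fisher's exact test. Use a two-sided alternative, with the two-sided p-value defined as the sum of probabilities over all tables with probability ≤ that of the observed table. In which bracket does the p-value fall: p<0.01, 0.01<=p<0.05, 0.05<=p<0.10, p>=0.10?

Margins: r₁=12, r₂=18, c₁=11, c₂=19, n=30
p_obs = C(12,1)·C(18,10)/C(30,11); sum pmf over tables with pmf ≤ p_obs
p-value (two-sided) = 0.01823
→ bracket: 0.01<=p<0.05

p-value bracket: 0.01<=p<0.05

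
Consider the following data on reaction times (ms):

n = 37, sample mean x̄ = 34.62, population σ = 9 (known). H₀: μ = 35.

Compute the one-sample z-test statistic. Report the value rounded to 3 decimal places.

test statistic = -0.257

SE = σ/√n = 9/√37 = 1.4796
z = (x̄−μ₀)/SE = (34.62−35)/1.4796 = -0.2568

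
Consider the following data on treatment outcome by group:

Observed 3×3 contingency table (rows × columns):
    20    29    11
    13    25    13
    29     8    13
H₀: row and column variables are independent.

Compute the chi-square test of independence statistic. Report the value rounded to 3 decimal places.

Row totals [60, 51, 50], col totals [62, 62, 37], n=161
χ² = (20−23.11)²/23.11 + (29−23.11)²/23.11 + (11−13.79)²/13.79 + (13−19.64)²/19.64 + (25−19.64)²/19.64 + (13−11.72)²/11.72 + (29−19.25)²/19.25 + (8−19.25)²/19.25 + (13−11.49)²/11.49 = 18.0417
df = 4

test statistic = 18.042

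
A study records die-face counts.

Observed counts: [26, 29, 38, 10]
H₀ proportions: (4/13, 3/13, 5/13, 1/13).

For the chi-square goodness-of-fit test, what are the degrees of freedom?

df = k − 1 = 4 − 1 = 3

degrees of freedom = 3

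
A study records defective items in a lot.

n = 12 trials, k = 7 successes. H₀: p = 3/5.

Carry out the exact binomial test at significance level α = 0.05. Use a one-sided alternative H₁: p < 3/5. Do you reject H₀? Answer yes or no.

Exact binomial: n=12, k=7, p₀=3/5=0.6000
P(X≤7) from Σ C(n,i)·p₀^i·(1−p₀)^(n−i)
p-value (one-sided, H₁ less) = 0.56182
At α=0.05: p ≥ α → fail to reject H₀

reject H₀: no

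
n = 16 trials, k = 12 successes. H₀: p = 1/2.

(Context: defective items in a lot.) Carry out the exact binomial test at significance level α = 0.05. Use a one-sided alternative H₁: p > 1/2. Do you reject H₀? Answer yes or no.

Exact binomial: n=16, k=12, p₀=1/2=0.5000
P(X≥12) from Σ C(n,i)·p₀^i·(1−p₀)^(n−i)
p-value (one-sided, H₁ greater) = 0.03841
At α=0.05: p < α → reject H₀

reject H₀: yes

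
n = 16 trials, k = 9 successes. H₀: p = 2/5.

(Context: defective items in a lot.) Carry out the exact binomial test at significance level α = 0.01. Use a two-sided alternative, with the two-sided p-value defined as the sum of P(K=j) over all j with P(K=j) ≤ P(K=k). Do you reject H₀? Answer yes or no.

reject H₀: no

Exact binomial: n=16, k=9, p₀=2/5=0.4000
P(X=j) = C(n,j)·p₀^j·(1−p₀)^(n−j); p = Σ P(X=j) over j with P(X=j) ≤ P(X=9)
p-value (two-sided) = 0.20742
At α=0.01: p ≥ α → fail to reject H₀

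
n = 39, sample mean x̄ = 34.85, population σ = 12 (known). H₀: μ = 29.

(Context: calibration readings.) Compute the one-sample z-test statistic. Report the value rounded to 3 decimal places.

test statistic = 3.044

SE = σ/√n = 12/√39 = 1.9215
z = (x̄−μ₀)/SE = (34.85−29)/1.9215 = 3.0444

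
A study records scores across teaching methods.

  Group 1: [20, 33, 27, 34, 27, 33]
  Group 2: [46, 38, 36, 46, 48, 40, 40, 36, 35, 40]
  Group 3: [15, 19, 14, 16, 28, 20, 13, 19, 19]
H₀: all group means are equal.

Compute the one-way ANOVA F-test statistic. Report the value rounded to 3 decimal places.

test statistic = 52.172

Group means [29.00, 40.50, 18.11], grand mean 29.680
SSB = Σnᵢ(x̄ᵢ−x̄)² = 2378.051; SSW = ΣΣ(x−x̄ᵢ)² = 501.389
MSB = 2378.051/2 = 1189.0256; MSW = 501.389/22 = 22.7904
F = MSB/MSW = 52.1722
df = (2, 22)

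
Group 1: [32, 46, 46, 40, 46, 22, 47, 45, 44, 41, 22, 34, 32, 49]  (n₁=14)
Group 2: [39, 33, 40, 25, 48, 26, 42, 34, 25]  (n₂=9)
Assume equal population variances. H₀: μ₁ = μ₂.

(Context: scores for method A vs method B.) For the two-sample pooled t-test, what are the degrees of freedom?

degrees of freedom = 21

df = n₁ + n₂ − 2 = 14 + 9 − 2 = 21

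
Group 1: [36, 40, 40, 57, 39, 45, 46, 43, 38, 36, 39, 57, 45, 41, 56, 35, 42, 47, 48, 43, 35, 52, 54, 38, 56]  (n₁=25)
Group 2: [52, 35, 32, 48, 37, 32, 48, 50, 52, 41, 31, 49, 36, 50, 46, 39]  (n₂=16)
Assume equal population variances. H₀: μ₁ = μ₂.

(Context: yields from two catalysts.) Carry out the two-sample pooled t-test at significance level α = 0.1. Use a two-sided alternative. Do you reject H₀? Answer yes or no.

x̄₁=44.320, s₁=7.296, n₁=25
x̄₂=42.375, s₂=7.762, n₂=16
s_p² = [24·7.296² + 15·7.762²]/39 = 55.9279
SE = √(s_p²·(1/25+1/16)) = 2.3943
t = (44.320−42.375)/2.3943 = 0.8124
df = 39
p-value (two-sided) = 0.42152
At α=0.1: p ≥ α → fail to reject H₀

reject H₀: no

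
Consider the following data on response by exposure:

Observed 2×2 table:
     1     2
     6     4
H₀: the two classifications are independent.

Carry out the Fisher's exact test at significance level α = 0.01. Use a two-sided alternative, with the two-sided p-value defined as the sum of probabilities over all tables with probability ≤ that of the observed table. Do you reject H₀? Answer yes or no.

reject H₀: no

Margins: r₁=3, r₂=10, c₁=7, c₂=6, n=13
p_obs = C(3,1)·C(10,6)/C(13,7); sum pmf over tables with pmf ≤ p_obs
p-value (two-sided) = 0.55944
At α=0.01: p ≥ α → fail to reject H₀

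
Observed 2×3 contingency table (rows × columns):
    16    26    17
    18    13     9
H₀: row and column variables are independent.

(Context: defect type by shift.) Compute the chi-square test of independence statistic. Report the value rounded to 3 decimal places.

Row totals [59, 40], col totals [34, 39, 26], n=99
χ² = (16−20.26)²/20.26 + (26−23.24)²/23.24 + (17−15.49)²/15.49 + (18−13.74)²/13.74 + (13−15.76)²/15.76 + (9−10.51)²/10.51 = 3.3910
df = 2

test statistic = 3.391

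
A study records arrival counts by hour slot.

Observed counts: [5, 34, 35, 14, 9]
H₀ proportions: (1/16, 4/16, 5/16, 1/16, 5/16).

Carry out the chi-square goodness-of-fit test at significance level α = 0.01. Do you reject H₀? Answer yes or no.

reject H₀: yes

n = 97; E_i = n·p_i = [6.06, 24.25, 30.31, 6.06, 30.31]
χ² = (5−6.06)²/6.06 + (34−24.25)²/24.25 + (35−30.31)²/30.31 + (14−6.06)²/6.06 + (9−30.31)²/30.31 = 30.2082
df = 4
p-value (upper-tail) = 0.00000
At α=0.01: p < α → reject H₀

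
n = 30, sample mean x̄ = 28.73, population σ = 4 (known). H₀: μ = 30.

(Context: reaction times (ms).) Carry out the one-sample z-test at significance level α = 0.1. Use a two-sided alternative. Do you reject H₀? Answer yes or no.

SE = σ/√n = 4/√30 = 0.7303
z = (x̄−μ₀)/SE = (28.73−30)/0.7303 = -1.7390
p-value (two-sided) = 0.08203
At α=0.1: p < α → reject H₀

reject H₀: yes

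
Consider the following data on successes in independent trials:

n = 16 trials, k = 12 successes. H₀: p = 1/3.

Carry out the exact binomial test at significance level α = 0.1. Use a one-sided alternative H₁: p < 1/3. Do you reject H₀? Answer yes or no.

reject H₀: no

Exact binomial: n=16, k=12, p₀=1/3=0.3333
P(X≤12) from Σ C(n,i)·p₀^i·(1−p₀)^(n−i)
p-value (one-sided, H₁ less) = 0.99988
At α=0.1: p ≥ α → fail to reject H₀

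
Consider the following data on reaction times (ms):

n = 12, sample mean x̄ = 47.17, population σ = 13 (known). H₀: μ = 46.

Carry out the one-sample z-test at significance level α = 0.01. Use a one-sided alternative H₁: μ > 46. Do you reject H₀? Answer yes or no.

reject H₀: no

SE = σ/√n = 13/√12 = 3.7528
z = (x̄−μ₀)/SE = (47.17−46)/3.7528 = 0.3118
p-value (one-sided, H₁ greater) = 0.37761
At α=0.01: p ≥ α → fail to reject H₀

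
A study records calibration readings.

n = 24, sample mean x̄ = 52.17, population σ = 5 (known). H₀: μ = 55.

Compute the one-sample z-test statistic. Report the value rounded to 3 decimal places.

test statistic = -2.773

SE = σ/√n = 5/√24 = 1.0206
z = (x̄−μ₀)/SE = (52.17−55)/1.0206 = -2.7728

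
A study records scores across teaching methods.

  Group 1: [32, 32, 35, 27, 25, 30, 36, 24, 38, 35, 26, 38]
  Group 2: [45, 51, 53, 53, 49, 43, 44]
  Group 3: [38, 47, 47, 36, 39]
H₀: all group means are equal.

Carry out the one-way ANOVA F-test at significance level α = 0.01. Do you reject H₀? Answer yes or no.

Group means [31.50, 48.29, 41.40], grand mean 38.458
SSB = Σnᵢ(x̄ᵢ−x̄)² = 1300.330; SSW = ΣΣ(x−x̄ᵢ)² = 499.629
MSB = 1300.330/2 = 650.1649; MSW = 499.629/21 = 23.7918
F = MSB/MSW = 27.3272
df = (2, 21)
p-value (upper-tail) = 0.00000
At α=0.01: p < α → reject H₀

reject H₀: yes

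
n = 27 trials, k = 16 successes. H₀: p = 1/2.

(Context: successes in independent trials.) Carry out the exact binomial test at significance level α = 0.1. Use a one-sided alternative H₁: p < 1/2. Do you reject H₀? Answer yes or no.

Exact binomial: n=27, k=16, p₀=1/2=0.5000
P(X≤16) from Σ C(n,i)·p₀^i·(1−p₀)^(n−i)
p-value (one-sided, H₁ less) = 0.87611
At α=0.1: p ≥ α → fail to reject H₀

reject H₀: no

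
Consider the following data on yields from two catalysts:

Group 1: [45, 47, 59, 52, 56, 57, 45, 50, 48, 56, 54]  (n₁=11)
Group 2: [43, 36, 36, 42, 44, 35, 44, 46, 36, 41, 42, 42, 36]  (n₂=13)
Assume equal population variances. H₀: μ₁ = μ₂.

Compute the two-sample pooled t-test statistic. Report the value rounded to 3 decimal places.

x̄₁=51.727, s₁=5.022, n₁=11
x̄₂=40.231, s₂=3.855, n₂=13
s_p² = [10·5.022² + 12·3.855²]/22 = 19.5677
SE = √(s_p²·(1/11+1/13)) = 1.8122
t = (51.727−40.231)/1.8122 = 6.3439
df = 22

test statistic = 6.344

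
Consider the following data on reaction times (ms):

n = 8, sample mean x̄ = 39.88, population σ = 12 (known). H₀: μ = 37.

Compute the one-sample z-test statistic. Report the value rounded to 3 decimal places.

test statistic = 0.679

SE = σ/√n = 12/√8 = 4.2426
z = (x̄−μ₀)/SE = (39.88−37)/4.2426 = 0.6788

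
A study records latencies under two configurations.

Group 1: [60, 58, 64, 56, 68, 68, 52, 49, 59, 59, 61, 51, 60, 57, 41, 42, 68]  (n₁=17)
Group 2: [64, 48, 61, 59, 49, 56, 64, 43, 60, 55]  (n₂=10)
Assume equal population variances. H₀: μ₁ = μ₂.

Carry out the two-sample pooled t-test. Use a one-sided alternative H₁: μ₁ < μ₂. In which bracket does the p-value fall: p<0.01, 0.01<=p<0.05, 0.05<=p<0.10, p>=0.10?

x̄₁=57.235, s₁=8.143, n₁=17
x̄₂=55.900, s₂=7.156, n₂=10
s_p² = [16·8.143² + 9·7.156²]/25 = 60.8784
SE = √(s_p²·(1/17+1/10)) = 3.1095
t = (57.235−55.900)/3.1095 = 0.4294
df = 25
p-value (one-sided, H₁ less) = 0.66435
→ bracket: p>=0.10

p-value bracket: p>=0.10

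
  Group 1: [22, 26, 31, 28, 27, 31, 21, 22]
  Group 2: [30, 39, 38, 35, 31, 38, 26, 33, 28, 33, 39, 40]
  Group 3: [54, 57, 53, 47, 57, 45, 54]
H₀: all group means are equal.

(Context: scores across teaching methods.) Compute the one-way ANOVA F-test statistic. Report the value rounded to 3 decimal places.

Group means [26.00, 34.17, 52.43], grand mean 36.481
SSB = Σnᵢ(x̄ᵢ−x̄)² = 2723.360; SSW = ΣΣ(x−x̄ᵢ)² = 489.381
MSB = 2723.360/2 = 1361.6799; MSW = 489.381/24 = 20.3909
F = MSB/MSW = 66.7789
df = (2, 24)

test statistic = 66.779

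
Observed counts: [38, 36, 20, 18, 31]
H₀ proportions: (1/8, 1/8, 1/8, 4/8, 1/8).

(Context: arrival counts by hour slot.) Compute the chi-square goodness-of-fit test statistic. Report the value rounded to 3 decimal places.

test statistic = 90.958

n = 143; E_i = n·p_i = [17.88, 17.88, 17.88, 71.50, 17.88]
χ² = (38−17.88)²/17.88 + (36−17.88)²/17.88 + (20−17.88)²/17.88 + (18−71.50)²/71.50 + (31−17.88)²/17.88 = 90.9580
df = 4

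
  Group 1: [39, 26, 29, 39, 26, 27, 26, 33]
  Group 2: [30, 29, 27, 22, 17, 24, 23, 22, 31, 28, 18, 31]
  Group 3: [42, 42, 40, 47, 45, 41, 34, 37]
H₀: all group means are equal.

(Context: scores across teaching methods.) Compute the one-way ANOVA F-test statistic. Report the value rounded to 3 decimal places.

test statistic = 24.848

Group means [30.62, 25.17, 41.00], grand mean 31.250
SSB = Σnᵢ(x̄ᵢ−x̄)² = 1207.708; SSW = ΣΣ(x−x̄ᵢ)² = 607.542
MSB = 1207.708/2 = 603.8542; MSW = 607.542/25 = 24.3017
F = MSB/MSW = 24.8483
df = (2, 25)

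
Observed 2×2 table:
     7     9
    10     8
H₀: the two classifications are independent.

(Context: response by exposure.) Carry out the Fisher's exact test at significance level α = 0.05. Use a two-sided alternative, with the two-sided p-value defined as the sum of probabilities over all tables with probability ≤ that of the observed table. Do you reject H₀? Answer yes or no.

reject H₀: no

Margins: r₁=16, r₂=18, c₁=17, c₂=17, n=34
p_obs = C(16,7)·C(18,10)/C(34,17); sum pmf over tables with pmf ≤ p_obs
p-value (two-sided) = 0.73186
At α=0.05: p ≥ α → fail to reject H₀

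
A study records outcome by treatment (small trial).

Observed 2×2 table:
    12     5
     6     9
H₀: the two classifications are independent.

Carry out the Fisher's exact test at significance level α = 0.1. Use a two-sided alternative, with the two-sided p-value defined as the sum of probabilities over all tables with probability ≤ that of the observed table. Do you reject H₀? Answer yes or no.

Margins: r₁=17, r₂=15, c₁=18, c₂=14, n=32
p_obs = C(17,12)·C(15,6)/C(32,18); sum pmf over tables with pmf ≤ p_obs
p-value (two-sided) = 0.15267
At α=0.1: p ≥ α → fail to reject H₀

reject H₀: no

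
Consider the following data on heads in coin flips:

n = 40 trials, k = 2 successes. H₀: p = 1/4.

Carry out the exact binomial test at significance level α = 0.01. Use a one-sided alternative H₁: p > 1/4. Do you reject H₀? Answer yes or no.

reject H₀: no

Exact binomial: n=40, k=2, p₀=1/4=0.2500
P(X≥2) from Σ C(n,i)·p₀^i·(1−p₀)^(n−i)
p-value (one-sided, H₁ greater) = 0.99986
At α=0.01: p ≥ α → fail to reject H₀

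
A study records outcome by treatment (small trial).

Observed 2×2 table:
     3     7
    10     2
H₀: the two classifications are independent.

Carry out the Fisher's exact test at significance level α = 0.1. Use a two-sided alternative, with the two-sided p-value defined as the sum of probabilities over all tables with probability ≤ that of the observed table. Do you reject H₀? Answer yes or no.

reject H₀: yes

Margins: r₁=10, r₂=12, c₁=13, c₂=9, n=22
p_obs = C(10,3)·C(12,10)/C(22,13); sum pmf over tables with pmf ≤ p_obs
p-value (two-sided) = 0.02742
At α=0.1: p < α → reject H₀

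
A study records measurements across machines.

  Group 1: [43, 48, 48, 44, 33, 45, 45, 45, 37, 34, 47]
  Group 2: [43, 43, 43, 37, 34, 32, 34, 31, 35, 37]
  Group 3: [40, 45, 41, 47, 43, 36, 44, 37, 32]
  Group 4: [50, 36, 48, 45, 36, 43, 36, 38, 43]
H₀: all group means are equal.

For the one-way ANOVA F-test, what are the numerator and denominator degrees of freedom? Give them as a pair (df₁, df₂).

degrees of freedom = [3, 35]

k = 4 groups, N = 39 total
df = (k−1, N−k) = (4−1, 39−4) = (3, 35)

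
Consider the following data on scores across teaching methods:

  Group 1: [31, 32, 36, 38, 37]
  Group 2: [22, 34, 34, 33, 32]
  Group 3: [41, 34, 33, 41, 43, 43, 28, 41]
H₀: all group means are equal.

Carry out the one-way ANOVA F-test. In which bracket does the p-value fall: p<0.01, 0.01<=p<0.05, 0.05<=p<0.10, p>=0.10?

p-value bracket: 0.05<=p<0.10

Group means [34.80, 31.00, 38.00], grand mean 35.167
SSB = Σnᵢ(x̄ᵢ−x̄)² = 151.700; SSW = ΣΣ(x−x̄ᵢ)² = 360.800
MSB = 151.700/2 = 75.8500; MSW = 360.800/15 = 24.0533
F = MSB/MSW = 3.1534
df = (2, 15)
p-value (upper-tail) = 0.07191
→ bracket: 0.05<=p<0.10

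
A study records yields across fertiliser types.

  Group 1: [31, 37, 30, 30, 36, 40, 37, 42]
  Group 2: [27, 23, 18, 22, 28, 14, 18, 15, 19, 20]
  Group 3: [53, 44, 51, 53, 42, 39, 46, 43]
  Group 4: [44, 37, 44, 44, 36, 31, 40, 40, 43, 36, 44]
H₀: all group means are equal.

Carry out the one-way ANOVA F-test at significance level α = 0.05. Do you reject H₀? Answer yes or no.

reject H₀: yes

Group means [35.38, 20.40, 46.38, 39.91], grand mean 35.054
SSB = Σnᵢ(x̄ᵢ−x̄)² = 3432.833; SSW = ΣΣ(x−x̄ᵢ)² = 737.059
MSB = 3432.833/3 = 1144.2776; MSW = 737.059/33 = 22.3351
F = MSB/MSW = 51.2322
df = (3, 33)
p-value (upper-tail) = 0.00000
At α=0.05: p < α → reject H₀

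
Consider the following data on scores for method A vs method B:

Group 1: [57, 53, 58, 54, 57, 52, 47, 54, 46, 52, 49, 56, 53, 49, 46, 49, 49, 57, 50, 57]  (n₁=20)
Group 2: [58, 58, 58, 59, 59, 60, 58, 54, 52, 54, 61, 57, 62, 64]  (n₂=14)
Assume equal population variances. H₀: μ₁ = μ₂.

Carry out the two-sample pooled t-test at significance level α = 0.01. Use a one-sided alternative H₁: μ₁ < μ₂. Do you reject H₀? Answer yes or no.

reject H₀: yes

x̄₁=52.250, s₁=3.959, n₁=20
x̄₂=58.143, s₂=3.231, n₂=14
s_p² = [19·3.959² + 13·3.231²]/32 = 13.5458
SE = √(s_p²·(1/20+1/14)) = 1.2825
t = (52.250−58.143)/1.2825 = -4.5948
df = 32
p-value (one-sided, H₁ less) = 0.00003
At α=0.01: p < α → reject H₀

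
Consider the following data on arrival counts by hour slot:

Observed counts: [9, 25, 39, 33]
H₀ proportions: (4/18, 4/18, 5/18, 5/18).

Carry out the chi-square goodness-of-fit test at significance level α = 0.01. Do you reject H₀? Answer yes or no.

n = 106; E_i = n·p_i = [23.56, 23.56, 29.44, 29.44]
χ² = (9−23.56)²/23.56 + (25−23.56)²/23.56 + (39−29.44)²/29.44 + (33−29.44)²/29.44 = 12.6132
df = 3
p-value (upper-tail) = 0.00555
At α=0.01: p < α → reject H₀

reject H₀: yes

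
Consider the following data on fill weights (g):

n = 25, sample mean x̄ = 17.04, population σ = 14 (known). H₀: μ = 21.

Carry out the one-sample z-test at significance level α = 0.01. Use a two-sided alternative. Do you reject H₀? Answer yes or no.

SE = σ/√n = 14/√25 = 2.8000
z = (x̄−μ₀)/SE = (17.04−21)/2.8000 = -1.4143
p-value (two-sided) = 0.15728
At α=0.01: p ≥ α → fail to reject H₀

reject H₀: no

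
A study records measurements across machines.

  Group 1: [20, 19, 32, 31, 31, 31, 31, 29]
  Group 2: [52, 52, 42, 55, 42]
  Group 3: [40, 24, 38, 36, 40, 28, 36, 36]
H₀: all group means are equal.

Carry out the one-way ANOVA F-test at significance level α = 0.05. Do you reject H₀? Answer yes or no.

Group means [28.00, 48.60, 34.75], grand mean 35.476
SSB = Σnᵢ(x̄ᵢ−x̄)² = 1312.538; SSW = ΣΣ(x−x̄ᵢ)² = 580.700
MSB = 1312.538/2 = 656.2690; MSW = 580.700/18 = 32.2611
F = MSB/MSW = 20.3424
df = (2, 18)
p-value (upper-tail) = 0.00002
At α=0.05: p < α → reject H₀

reject H₀: yes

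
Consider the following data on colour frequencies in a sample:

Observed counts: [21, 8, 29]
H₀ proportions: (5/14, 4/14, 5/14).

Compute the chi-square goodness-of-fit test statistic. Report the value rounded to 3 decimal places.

n = 58; E_i = n·p_i = [20.71, 16.57, 20.71]
χ² = (21−20.71)²/20.71 + (8−16.57)²/16.57 + (29−20.71)²/20.71 = 7.7517
df = 2

test statistic = 7.752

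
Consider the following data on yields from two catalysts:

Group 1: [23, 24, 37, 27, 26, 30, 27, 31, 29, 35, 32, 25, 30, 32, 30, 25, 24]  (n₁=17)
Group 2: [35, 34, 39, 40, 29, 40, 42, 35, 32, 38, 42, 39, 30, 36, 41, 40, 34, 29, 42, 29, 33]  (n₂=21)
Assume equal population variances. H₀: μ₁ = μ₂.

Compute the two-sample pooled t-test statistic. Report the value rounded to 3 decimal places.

test statistic = -5.292

x̄₁=28.647, s₁=4.015, n₁=17
x̄₂=36.143, s₂=4.586, n₂=21
s_p² = [16·4.015² + 20·4.586²]/36 = 18.8459
SE = √(s_p²·(1/17+1/21)) = 1.4163
t = (28.647−36.143)/1.4163 = -5.2924
df = 36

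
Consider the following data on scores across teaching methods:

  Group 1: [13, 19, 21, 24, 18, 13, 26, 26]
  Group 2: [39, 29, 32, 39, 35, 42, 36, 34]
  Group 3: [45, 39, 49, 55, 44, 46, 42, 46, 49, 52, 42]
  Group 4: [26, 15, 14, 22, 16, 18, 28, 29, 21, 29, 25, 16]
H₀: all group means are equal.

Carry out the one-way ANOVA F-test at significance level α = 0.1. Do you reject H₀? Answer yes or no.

reject H₀: yes

Group means [20.00, 35.75, 46.27, 21.58], grand mean 31.128
SSB = Σnᵢ(x̄ᵢ−x̄)² = 4777.760; SSW = ΣΣ(x−x̄ᵢ)² = 894.598
MSB = 4777.760/3 = 1592.5868; MSW = 894.598/35 = 25.5600
F = MSB/MSW = 62.3079
df = (3, 35)
p-value (upper-tail) = 0.00000
At α=0.1: p < α → reject H₀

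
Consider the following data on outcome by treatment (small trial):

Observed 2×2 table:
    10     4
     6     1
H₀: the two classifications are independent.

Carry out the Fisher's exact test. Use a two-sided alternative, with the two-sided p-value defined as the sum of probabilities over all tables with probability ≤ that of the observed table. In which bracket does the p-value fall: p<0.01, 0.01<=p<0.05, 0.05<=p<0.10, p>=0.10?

p-value bracket: p>=0.10

Margins: r₁=14, r₂=7, c₁=16, c₂=5, n=21
p_obs = C(14,10)·C(7,6)/C(21,16); sum pmf over tables with pmf ≤ p_obs
p-value (two-sided) = 0.62436
→ bracket: p>=0.10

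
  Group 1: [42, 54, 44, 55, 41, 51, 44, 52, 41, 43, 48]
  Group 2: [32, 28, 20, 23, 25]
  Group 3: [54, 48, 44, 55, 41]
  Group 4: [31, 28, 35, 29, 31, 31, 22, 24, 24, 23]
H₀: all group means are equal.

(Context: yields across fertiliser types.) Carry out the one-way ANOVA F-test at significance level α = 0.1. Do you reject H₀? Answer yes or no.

reject H₀: yes

Group means [46.82, 25.60, 48.40, 27.80], grand mean 37.516
SSB = Σnᵢ(x̄ᵢ−x̄)² = 3198.106; SSW = ΣΣ(x−x̄ᵢ)² = 689.636
MSB = 3198.106/3 = 1066.0352; MSW = 689.636/27 = 25.5421
F = MSB/MSW = 41.7364
df = (3, 27)
p-value (upper-tail) = 0.00000
At α=0.1: p < α → reject H₀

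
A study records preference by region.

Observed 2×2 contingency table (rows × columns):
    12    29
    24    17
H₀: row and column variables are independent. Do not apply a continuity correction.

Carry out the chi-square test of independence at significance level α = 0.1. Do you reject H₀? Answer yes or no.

reject H₀: yes

Row totals [41, 41], col totals [36, 46], n=82
χ² = (12−18.00)²/18.00 + (29−23.00)²/23.00 + (24−18.00)²/18.00 + (17−23.00)²/23.00 = 7.1304
df = 1
p-value (upper-tail) = 0.00758
At α=0.1: p < α → reject H₀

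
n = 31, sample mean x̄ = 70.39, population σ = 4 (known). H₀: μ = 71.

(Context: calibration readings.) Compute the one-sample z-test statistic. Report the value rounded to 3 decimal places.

SE = σ/√n = 4/√31 = 0.7184
z = (x̄−μ₀)/SE = (70.39−71)/0.7184 = -0.8491

test statistic = -0.849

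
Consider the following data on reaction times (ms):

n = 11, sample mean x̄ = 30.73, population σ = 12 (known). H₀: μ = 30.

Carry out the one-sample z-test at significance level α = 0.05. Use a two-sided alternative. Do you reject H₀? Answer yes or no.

reject H₀: no

SE = σ/√n = 12/√11 = 3.6181
z = (x̄−μ₀)/SE = (30.73−30)/3.6181 = 0.2018
p-value (two-sided) = 0.84010
At α=0.05: p ≥ α → fail to reject H₀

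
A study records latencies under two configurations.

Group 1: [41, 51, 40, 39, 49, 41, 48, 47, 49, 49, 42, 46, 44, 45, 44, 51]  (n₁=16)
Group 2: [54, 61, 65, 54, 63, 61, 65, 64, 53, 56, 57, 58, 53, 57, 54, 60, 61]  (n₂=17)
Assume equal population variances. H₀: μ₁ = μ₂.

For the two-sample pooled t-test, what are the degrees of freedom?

degrees of freedom = 31

df = n₁ + n₂ − 2 = 16 + 17 − 2 = 31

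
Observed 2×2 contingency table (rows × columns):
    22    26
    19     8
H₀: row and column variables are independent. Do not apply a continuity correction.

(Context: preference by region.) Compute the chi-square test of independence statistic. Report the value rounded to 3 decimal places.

test statistic = 4.198

Row totals [48, 27], col totals [41, 34], n=75
χ² = (22−26.24)²/26.24 + (26−21.76)²/21.76 + (19−14.76)²/14.76 + (8−12.24)²/12.24 = 4.1981
df = 1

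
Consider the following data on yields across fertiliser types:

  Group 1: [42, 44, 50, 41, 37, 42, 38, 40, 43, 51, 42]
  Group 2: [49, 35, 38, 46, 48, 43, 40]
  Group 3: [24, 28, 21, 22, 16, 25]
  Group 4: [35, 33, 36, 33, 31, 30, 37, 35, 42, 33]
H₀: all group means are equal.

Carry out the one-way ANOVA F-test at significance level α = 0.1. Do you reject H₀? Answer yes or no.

Group means [42.73, 42.71, 22.67, 34.50], grand mean 36.765
SSB = Σnᵢ(x̄ᵢ−x̄)² = 1882.674; SSW = ΣΣ(x−x̄ᵢ)² = 545.444
MSB = 1882.674/3 = 627.5580; MSW = 545.444/30 = 18.1815
F = MSB/MSW = 34.5164
df = (3, 30)
p-value (upper-tail) = 0.00000
At α=0.1: p < α → reject H₀

reject H₀: yes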